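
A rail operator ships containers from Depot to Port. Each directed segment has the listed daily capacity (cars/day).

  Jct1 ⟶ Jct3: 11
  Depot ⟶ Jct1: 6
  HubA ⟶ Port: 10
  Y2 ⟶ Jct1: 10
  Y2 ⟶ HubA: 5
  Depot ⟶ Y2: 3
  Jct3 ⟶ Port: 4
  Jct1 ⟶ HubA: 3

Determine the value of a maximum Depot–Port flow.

Augment Depot→Y2→HubA→Port: bottleneck 3, flow now 3.
Augment Depot→Jct1→HubA→Port: bottleneck 3, flow now 6.
Augment Depot→Jct1→Jct3→Port: bottleneck 3, flow now 9.
No augmenting path remains; maximum flow = 9.
In the residual graph, reachable from Depot: {Depot}.
Min-cut edges: Depot→Y2 (3), Depot→Jct1 (6); capacity 3 + 6 = 9.
This cut is saturated, so no flow can exceed 9.

9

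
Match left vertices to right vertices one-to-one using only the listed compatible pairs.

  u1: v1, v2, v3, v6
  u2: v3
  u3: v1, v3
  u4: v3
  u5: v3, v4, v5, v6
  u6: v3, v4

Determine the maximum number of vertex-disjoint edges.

Unit-capacity flow: source→left, listed edges, right→sink; max matching = max flow.
Augmenting path u1→v1 (+1); matched 1.
Augmenting path u2→v3 (+1); matched 2.
Augmenting path u5→v4 (+1); matched 3.
Augmenting path u3→v1→u1→v2 (+1); matched 4.
Augmenting path u6→v4→u5→v5 (+1); matched 5.
No augmenting path remains; maximum matching = 5.
König certificate: {u1, u3, u5, u6, v3} is a vertex cover of size 5 (every listed pair touches it), so no matching can be larger.

5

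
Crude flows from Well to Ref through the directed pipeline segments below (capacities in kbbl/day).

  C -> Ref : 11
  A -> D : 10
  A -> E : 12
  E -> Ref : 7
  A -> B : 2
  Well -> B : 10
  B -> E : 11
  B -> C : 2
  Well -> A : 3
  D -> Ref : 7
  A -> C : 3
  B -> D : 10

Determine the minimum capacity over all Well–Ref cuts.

Augment Well→A→C→Ref: bottleneck 3, flow now 3.
Augment Well→B→C→Ref: bottleneck 2, flow now 5.
Augment Well→B→D→Ref: bottleneck 7, flow now 12.
Augment Well→B→E→Ref: bottleneck 1, flow now 13.
No augmenting path remains; maximum flow = 13.
By max-flow min-cut, the minimum cut capacity equals the max flow.
In the residual graph, reachable from Well: {Well}.
Min-cut edges: Well→A (3), Well→B (10); capacity 3 + 10 = 13.

13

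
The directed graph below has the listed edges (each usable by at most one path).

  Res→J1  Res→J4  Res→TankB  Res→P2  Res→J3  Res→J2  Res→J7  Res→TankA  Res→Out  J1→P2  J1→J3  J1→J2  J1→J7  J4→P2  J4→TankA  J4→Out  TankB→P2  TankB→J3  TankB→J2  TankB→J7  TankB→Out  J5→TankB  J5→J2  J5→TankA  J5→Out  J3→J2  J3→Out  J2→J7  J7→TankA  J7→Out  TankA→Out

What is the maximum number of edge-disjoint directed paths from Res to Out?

Assign every edge capacity 1; by Menger, the answer equals the max flow.
Path Res→Out (+1); total 1.
Path Res→J4→Out (+1); total 2.
Path Res→TankB→Out (+1); total 3.
Path Res→J3→Out (+1); total 4.
Path Res→J7→Out (+1); total 5.
Path Res→TankA→Out (+1); total 6.
No residual Res→Out path; max flow = 6.
Certifying cut of size 6: {J3→Out, J7→Out, Res→J4, Res→Out, Res→TankB, TankA→Out}.

6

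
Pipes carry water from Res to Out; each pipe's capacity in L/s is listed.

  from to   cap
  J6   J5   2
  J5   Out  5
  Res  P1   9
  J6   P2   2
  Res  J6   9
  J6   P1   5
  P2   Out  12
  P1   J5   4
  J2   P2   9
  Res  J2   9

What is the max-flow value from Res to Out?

Augment Res→J2→P2→Out: bottleneck 9, flow now 9.
Augment Res→P1→J5→Out: bottleneck 4, flow now 13.
Augment Res→J6→P2→Out: bottleneck 2, flow now 15.
Augment Res→J6→J5→Out: bottleneck 1, flow now 16.
No augmenting path remains; maximum flow = 16.
In the residual graph, reachable from Res: {Res, P1, J6, J5}.
Min-cut edges: Res→J2 (9), J6→P2 (2), J5→Out (5); capacity 9 + 2 + 5 = 16.
This cut is saturated, so no flow can exceed 16.

16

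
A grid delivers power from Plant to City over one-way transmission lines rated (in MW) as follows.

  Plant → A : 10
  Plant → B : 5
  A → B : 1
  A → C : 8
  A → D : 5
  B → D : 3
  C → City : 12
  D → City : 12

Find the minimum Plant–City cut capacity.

13

Augment Plant→A→C→City: bottleneck 8, flow now 8.
Augment Plant→A→D→City: bottleneck 2, flow now 10.
Augment Plant→B→D→City: bottleneck 3, flow now 13.
No augmenting path remains; maximum flow = 13.
By max-flow min-cut, the minimum cut capacity equals the max flow.
In the residual graph, reachable from Plant: {Plant, B}.
Min-cut edges: Plant→A (10), B→D (3); capacity 10 + 3 = 13.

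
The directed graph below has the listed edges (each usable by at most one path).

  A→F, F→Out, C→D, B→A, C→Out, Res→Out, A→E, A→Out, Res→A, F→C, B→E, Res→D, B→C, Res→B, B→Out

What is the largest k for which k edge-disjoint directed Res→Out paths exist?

Assign every edge capacity 1; by Menger, the answer equals the max flow.
Path Res→Out (+1); total 1.
Path Res→A→Out (+1); total 2.
Path Res→B→Out (+1); total 3.
No residual Res→Out path; max flow = 3.
Certifying cut of size 3: {Res→A, Res→B, Res→Out}.

3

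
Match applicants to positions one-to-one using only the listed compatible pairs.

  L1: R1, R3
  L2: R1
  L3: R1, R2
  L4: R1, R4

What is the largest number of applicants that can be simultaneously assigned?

4

Unit-capacity flow: source→left, listed edges, right→sink; max matching = max flow.
Augmenting path L1→R1 (+1); matched 1.
Augmenting path L3→R2 (+1); matched 2.
Augmenting path L4→R4 (+1); matched 3.
Augmenting path L2→R1→L1→R3 (+1); matched 4.
No augmenting path remains; maximum matching = 4.
König certificate: {L1, L2, L3, L4} is a vertex cover of size 4 (every listed pair touches it), so no matching can be larger.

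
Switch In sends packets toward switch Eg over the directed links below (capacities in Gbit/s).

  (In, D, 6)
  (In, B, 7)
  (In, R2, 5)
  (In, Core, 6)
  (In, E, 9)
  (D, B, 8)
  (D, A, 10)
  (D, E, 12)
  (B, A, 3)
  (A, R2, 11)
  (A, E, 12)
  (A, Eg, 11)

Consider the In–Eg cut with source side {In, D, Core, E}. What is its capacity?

30

Edges leaving {In, D, Core, E}: In→B (7), In→R2 (5), D→B (8), D→A (10).
Cut capacity = 7 + 5 + 8 + 10 = 30.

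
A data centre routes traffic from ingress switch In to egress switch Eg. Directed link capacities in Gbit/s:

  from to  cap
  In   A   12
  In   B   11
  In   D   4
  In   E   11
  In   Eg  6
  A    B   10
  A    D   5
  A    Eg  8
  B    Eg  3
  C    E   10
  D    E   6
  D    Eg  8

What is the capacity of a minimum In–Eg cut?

25

Augment In→Eg: bottleneck 6, flow now 6.
Augment In→A→Eg: bottleneck 8, flow now 14.
Augment In→B→Eg: bottleneck 3, flow now 17.
Augment In→D→Eg: bottleneck 4, flow now 21.
Augment In→A→D→Eg: bottleneck 4, flow now 25.
No augmenting path remains; maximum flow = 25.
By max-flow min-cut, the minimum cut capacity equals the max flow.
In the residual graph, reachable from In: {In, B, E}.
Min-cut edges: In→A (12), In→D (4), In→Eg (6), B→Eg (3); capacity 12 + 4 + 6 + 3 = 25.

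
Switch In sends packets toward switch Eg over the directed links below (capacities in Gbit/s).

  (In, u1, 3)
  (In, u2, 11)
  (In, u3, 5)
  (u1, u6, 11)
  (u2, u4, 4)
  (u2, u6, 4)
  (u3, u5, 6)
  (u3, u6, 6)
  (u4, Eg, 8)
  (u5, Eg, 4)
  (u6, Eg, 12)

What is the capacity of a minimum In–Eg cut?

Augment In→u1→u6→Eg: bottleneck 3, flow now 3.
Augment In→u2→u4→Eg: bottleneck 4, flow now 7.
Augment In→u2→u6→Eg: bottleneck 4, flow now 11.
Augment In→u3→u5→Eg: bottleneck 4, flow now 15.
Augment In→u3→u6→Eg: bottleneck 1, flow now 16.
No augmenting path remains; maximum flow = 16.
By max-flow min-cut, the minimum cut capacity equals the max flow.
In the residual graph, reachable from In: {In, u2}.
Min-cut edges: In→u1 (3), In→u3 (5), u2→u4 (4), u2→u6 (4); capacity 3 + 5 + 4 + 4 = 16.

16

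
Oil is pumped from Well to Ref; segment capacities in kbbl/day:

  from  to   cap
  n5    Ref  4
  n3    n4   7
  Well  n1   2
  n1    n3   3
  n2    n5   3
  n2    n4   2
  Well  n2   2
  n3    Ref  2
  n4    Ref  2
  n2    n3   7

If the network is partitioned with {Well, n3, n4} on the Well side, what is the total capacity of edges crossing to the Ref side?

8

Edges leaving {Well, n3, n4}: Well→n1 (2), Well→n2 (2), n3→Ref (2), n4→Ref (2).
Cut capacity = 2 + 2 + 2 + 2 = 8.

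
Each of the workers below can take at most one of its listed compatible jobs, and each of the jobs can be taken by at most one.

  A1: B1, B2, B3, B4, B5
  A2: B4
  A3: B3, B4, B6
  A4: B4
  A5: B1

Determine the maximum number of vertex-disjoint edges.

Unit-capacity flow: source→left, listed edges, right→sink; max matching = max flow.
Augmenting path A1→B1 (+1); matched 1.
Augmenting path A2→B4 (+1); matched 2.
Augmenting path A3→B3 (+1); matched 3.
Augmenting path A5→B1→A1→B2 (+1); matched 4.
No augmenting path remains; maximum matching = 4.
König certificate: {A1, A3, A5, B4} is a vertex cover of size 4 (every listed pair touches it), so no matching can be larger.

4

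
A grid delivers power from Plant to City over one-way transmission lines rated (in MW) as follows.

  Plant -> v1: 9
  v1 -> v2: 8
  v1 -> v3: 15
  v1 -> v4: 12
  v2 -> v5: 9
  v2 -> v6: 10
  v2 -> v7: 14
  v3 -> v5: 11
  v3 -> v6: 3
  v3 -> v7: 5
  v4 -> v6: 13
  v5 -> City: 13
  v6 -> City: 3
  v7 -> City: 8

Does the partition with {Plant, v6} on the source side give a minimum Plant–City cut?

No — its capacity is 12, but the minimum cut has capacity 9.

Given cut capacity: 9 + 3 = 12.
Augment Plant→v1→v2→v5→City: bottleneck 8, flow now 8.
Augment Plant→v1→v3→v5→City: bottleneck 1, flow now 9.
No augmenting path remains; maximum flow = 9.
In the residual graph, reachable from Plant: {Plant}.
Min-cut edges: Plant→v1 (9); capacity 9 = 9.
Cut capacity 12 exceeds the max flow 9, so it is not minimum.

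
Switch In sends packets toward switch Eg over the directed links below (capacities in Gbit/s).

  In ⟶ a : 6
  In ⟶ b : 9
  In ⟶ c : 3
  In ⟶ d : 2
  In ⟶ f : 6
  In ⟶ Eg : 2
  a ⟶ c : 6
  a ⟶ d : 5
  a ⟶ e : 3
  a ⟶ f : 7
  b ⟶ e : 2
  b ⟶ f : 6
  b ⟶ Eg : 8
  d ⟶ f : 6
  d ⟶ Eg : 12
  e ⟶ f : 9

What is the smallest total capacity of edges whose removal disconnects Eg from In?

Augment In→Eg: bottleneck 2, flow now 2.
Augment In→b→Eg: bottleneck 8, flow now 10.
Augment In→d→Eg: bottleneck 2, flow now 12.
Augment In→a→d→Eg: bottleneck 5, flow now 17.
No augmenting path remains; maximum flow = 17.
By max-flow min-cut, the minimum cut capacity equals the max flow.
In the residual graph, reachable from In: {In, a, b, c, e, f}.
Min-cut edges: In→d (2), In→Eg (2), a→d (5), b→Eg (8); capacity 2 + 2 + 5 + 8 = 17.

17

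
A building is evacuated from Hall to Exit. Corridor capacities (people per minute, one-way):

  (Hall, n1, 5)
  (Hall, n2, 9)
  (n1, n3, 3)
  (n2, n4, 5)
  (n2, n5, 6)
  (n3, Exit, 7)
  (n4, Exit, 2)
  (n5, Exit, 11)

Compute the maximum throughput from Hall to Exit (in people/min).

11

Augment Hall→n1→n3→Exit: bottleneck 3, flow now 3.
Augment Hall→n2→n4→Exit: bottleneck 2, flow now 5.
Augment Hall→n2→n5→Exit: bottleneck 6, flow now 11.
No augmenting path remains; maximum flow = 11.
In the residual graph, reachable from Hall: {Hall, n1, n2, n4}.
Min-cut edges: n1→n3 (3), n2→n5 (6), n4→Exit (2); capacity 3 + 6 + 2 = 11.
This cut is saturated, so no flow can exceed 11.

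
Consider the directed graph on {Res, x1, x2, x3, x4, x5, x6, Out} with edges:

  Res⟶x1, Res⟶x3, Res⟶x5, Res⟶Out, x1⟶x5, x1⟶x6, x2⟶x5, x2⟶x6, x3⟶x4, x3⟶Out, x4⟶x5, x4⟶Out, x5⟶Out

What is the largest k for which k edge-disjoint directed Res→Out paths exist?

3

Assign every edge capacity 1; by Menger, the answer equals the max flow.
Path Res→Out (+1); total 1.
Path Res→x3→Out (+1); total 2.
Path Res→x5→Out (+1); total 3.
No residual Res→Out path; max flow = 3.
Certifying cut of size 3: {Res→Out, Res→x3, x5→Out}.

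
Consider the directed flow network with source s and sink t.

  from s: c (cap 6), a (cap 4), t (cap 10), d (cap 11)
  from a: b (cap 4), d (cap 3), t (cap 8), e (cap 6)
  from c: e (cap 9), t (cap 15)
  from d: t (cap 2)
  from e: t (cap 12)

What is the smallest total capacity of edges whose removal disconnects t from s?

22

Augment s→t: bottleneck 10, flow now 10.
Augment s→a→t: bottleneck 4, flow now 14.
Augment s→c→t: bottleneck 6, flow now 20.
Augment s→d→t: bottleneck 2, flow now 22.
No augmenting path remains; maximum flow = 22.
By max-flow min-cut, the minimum cut capacity equals the max flow.
In the residual graph, reachable from s: {s, d}.
Min-cut edges: s→a (4), s→c (6), s→t (10), d→t (2); capacity 4 + 6 + 10 + 2 = 22.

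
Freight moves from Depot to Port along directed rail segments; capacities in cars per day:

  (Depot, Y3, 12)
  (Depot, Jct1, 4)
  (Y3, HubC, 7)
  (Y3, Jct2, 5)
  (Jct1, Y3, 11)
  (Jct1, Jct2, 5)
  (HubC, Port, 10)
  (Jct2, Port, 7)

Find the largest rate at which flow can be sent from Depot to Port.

14

Augment Depot→Y3→HubC→Port: bottleneck 7, flow now 7.
Augment Depot→Y3→Jct2→Port: bottleneck 5, flow now 12.
Augment Depot→Jct1→Jct2→Port: bottleneck 2, flow now 14.
No augmenting path remains; maximum flow = 14.
In the residual graph, reachable from Depot: {Depot, Y3, Jct1, Jct2}.
Min-cut edges: Y3→HubC (7), Jct2→Port (7); capacity 7 + 7 = 14.
This cut is saturated, so no flow can exceed 14.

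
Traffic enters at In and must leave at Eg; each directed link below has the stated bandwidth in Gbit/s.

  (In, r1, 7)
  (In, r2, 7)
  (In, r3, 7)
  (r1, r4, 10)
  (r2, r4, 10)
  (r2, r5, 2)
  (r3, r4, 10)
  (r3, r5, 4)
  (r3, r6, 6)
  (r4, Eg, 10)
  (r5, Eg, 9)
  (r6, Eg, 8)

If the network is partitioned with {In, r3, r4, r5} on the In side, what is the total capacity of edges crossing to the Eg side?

Edges leaving {In, r3, r4, r5}: In→r1 (7), In→r2 (7), r3→r6 (6), r4→Eg (10), r5→Eg (9).
Cut capacity = 7 + 7 + 6 + 10 + 9 = 39.

39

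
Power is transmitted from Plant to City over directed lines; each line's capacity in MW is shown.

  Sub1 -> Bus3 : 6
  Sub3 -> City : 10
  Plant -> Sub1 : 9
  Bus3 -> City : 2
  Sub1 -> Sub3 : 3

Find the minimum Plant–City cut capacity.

Augment Plant→Sub1→Bus3→City: bottleneck 2, flow now 2.
Augment Plant→Sub1→Sub3→City: bottleneck 3, flow now 5.
No augmenting path remains; maximum flow = 5.
By max-flow min-cut, the minimum cut capacity equals the max flow.
In the residual graph, reachable from Plant: {Plant, Sub1, Bus3}.
Min-cut edges: Sub1→Sub3 (3), Bus3→City (2); capacity 3 + 2 = 5.

5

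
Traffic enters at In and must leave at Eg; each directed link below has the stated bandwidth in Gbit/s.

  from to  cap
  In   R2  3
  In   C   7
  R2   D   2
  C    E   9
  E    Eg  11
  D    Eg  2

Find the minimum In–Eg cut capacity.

Augment In→R2→D→Eg: bottleneck 2, flow now 2.
Augment In→C→E→Eg: bottleneck 7, flow now 9.
No augmenting path remains; maximum flow = 9.
By max-flow min-cut, the minimum cut capacity equals the max flow.
In the residual graph, reachable from In: {In, R2}.
Min-cut edges: In→C (7), R2→D (2); capacity 7 + 2 = 9.

9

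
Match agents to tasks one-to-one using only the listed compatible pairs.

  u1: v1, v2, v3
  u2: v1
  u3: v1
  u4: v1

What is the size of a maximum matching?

Unit-capacity flow: source→left, listed edges, right→sink; max matching = max flow.
Augmenting path u1→v1 (+1); matched 1.
Augmenting path u2→v1→u1→v2 (+1); matched 2.
No augmenting path remains; maximum matching = 2.
König certificate: {u1, v1} is a vertex cover of size 2 (every listed pair touches it), so no matching can be larger.

2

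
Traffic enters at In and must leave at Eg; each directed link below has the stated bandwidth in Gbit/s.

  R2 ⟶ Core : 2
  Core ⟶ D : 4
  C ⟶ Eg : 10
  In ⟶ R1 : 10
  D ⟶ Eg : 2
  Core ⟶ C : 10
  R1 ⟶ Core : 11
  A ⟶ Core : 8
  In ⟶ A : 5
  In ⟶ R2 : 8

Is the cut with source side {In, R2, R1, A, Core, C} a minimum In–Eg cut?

Given cut capacity: 4 + 10 = 14.
Augment In→R2→Core→C→Eg: bottleneck 2, flow now 2.
Augment In→R1→Core→C→Eg: bottleneck 8, flow now 10.
Augment In→R1→Core→D→Eg: bottleneck 2, flow now 12.
No augmenting path remains; maximum flow = 12.
In the residual graph, reachable from In: {In, R2, R1, A, Core, D}.
Min-cut edges: Core→C (10), D→Eg (2); capacity 10 + 2 = 12.
Cut capacity 14 exceeds the max flow 12, so it is not minimum.

No — its capacity is 14, but the minimum cut has capacity 12.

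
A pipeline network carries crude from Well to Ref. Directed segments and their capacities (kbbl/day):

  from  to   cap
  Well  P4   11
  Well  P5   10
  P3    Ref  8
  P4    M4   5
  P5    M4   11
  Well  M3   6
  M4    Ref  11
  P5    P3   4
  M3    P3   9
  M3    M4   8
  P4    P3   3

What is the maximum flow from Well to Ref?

19

Augment Well→M3→P3→Ref: bottleneck 6, flow now 6.
Augment Well→P5→P3→Ref: bottleneck 2, flow now 8.
Augment Well→P5→M4→Ref: bottleneck 8, flow now 16.
Augment Well→P4→M4→Ref: bottleneck 3, flow now 19.
No augmenting path remains; maximum flow = 19.
In the residual graph, reachable from Well: {Well, M3, P5, P4, P3, M4}.
Min-cut edges: P3→Ref (8), M4→Ref (11); capacity 8 + 11 = 19.
This cut is saturated, so no flow can exceed 19.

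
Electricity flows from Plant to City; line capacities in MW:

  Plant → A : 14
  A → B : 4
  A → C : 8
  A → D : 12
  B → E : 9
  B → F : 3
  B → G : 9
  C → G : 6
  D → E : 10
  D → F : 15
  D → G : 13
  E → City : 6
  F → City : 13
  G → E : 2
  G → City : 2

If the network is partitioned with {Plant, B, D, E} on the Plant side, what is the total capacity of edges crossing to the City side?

Edges leaving {Plant, B, D, E}: Plant→A (14), B→F (3), B→G (9), D→F (15), D→G (13), E→City (6).
Cut capacity = 14 + 3 + 9 + 15 + 13 + 6 = 60.

60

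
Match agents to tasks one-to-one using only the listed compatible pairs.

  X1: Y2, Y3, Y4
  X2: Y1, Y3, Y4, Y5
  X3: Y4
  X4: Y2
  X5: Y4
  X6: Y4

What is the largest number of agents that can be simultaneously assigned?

Unit-capacity flow: source→left, listed edges, right→sink; max matching = max flow.
Augmenting path X1→Y2 (+1); matched 1.
Augmenting path X2→Y1 (+1); matched 2.
Augmenting path X3→Y4 (+1); matched 3.
Augmenting path X4→Y2→X1→Y3 (+1); matched 4.
No augmenting path remains; maximum matching = 4.
König certificate: {X1, X2, X4, Y4} is a vertex cover of size 4 (every listed pair touches it), so no matching can be larger.

4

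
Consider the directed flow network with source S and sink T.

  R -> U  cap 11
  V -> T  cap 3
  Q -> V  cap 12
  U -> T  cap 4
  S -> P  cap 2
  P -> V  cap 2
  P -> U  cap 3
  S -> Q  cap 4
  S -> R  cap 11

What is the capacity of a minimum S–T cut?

7

Augment S→P→U→T: bottleneck 2, flow now 2.
Augment S→Q→V→T: bottleneck 3, flow now 5.
Augment S→R→U→T: bottleneck 2, flow now 7.
No augmenting path remains; maximum flow = 7.
By max-flow min-cut, the minimum cut capacity equals the max flow.
In the residual graph, reachable from S: {S, P, Q, R, U, V}.
Min-cut edges: U→T (4), V→T (3); capacity 4 + 3 = 7.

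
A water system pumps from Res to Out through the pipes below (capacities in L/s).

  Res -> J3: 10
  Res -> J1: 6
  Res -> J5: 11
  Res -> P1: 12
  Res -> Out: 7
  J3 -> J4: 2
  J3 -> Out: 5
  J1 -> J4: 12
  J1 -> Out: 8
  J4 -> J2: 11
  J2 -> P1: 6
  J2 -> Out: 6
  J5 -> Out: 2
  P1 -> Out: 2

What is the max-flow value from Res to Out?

Augment Res→Out: bottleneck 7, flow now 7.
Augment Res→J3→Out: bottleneck 5, flow now 12.
Augment Res→J1→Out: bottleneck 6, flow now 18.
Augment Res→J5→Out: bottleneck 2, flow now 20.
Augment Res→P1→Out: bottleneck 2, flow now 22.
Augment Res→J3→J4→J2→Out: bottleneck 2, flow now 24.
No augmenting path remains; maximum flow = 24.
In the residual graph, reachable from Res: {Res, J3, J5, P1}.
Min-cut edges: Res→J1 (6), Res→Out (7), J3→J4 (2), J3→Out (5), J5→Out (2), P1→Out (2); capacity 6 + 7 + 2 + 5 + 2 + 2 = 24.
This cut is saturated, so no flow can exceed 24.

24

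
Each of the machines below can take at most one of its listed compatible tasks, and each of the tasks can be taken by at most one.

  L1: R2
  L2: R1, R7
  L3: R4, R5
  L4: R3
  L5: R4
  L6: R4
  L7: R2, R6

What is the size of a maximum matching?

6

Unit-capacity flow: source→left, listed edges, right→sink; max matching = max flow.
Augmenting path L1→R2 (+1); matched 1.
Augmenting path L2→R1 (+1); matched 2.
Augmenting path L3→R4 (+1); matched 3.
Augmenting path L4→R3 (+1); matched 4.
Augmenting path L7→R6 (+1); matched 5.
Augmenting path L5→R4→L3→R5 (+1); matched 6.
No augmenting path remains; maximum matching = 6.
König certificate: {L1, L2, L3, L4, L7, R4} is a vertex cover of size 6 (every listed pair touches it), so no matching can be larger.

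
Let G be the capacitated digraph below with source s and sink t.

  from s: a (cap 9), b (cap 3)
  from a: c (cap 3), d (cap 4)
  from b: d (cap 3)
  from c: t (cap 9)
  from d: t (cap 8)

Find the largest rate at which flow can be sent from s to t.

10

Augment s→a→c→t: bottleneck 3, flow now 3.
Augment s→a→d→t: bottleneck 4, flow now 7.
Augment s→b→d→t: bottleneck 3, flow now 10.
No augmenting path remains; maximum flow = 10.
In the residual graph, reachable from s: {s, a}.
Min-cut edges: s→b (3), a→c (3), a→d (4); capacity 3 + 3 + 4 = 10.
This cut is saturated, so no flow can exceed 10.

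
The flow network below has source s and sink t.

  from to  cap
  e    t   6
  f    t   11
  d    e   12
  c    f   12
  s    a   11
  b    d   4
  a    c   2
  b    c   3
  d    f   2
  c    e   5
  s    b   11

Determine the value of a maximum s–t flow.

9

Augment s→a→c→e→t: bottleneck 2, flow now 2.
Augment s→b→c→e→t: bottleneck 3, flow now 5.
Augment s→b→d→e→t: bottleneck 1, flow now 6.
Augment s→b→d→f→t: bottleneck 2, flow now 8.
Augment s→b→d→e→c→f→t: bottleneck 1, flow now 9. (uses reverse residual edge)
No augmenting path remains; maximum flow = 9.
In the residual graph, reachable from s: {s, a, b}.
Min-cut edges: a→c (2), b→c (3), b→d (4); capacity 2 + 3 + 4 = 9.
This cut is saturated, so no flow can exceed 9.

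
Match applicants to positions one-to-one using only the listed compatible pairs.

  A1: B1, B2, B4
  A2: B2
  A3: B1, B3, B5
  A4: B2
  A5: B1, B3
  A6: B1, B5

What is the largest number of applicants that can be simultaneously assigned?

5

Unit-capacity flow: source→left, listed edges, right→sink; max matching = max flow.
Augmenting path A1→B1 (+1); matched 1.
Augmenting path A2→B2 (+1); matched 2.
Augmenting path A3→B3 (+1); matched 3.
Augmenting path A6→B5 (+1); matched 4.
Augmenting path A5→B1→A1→B4 (+1); matched 5.
No augmenting path remains; maximum matching = 5.
König certificate: {A1, A3, A5, A6, B2} is a vertex cover of size 5 (every listed pair touches it), so no matching can be larger.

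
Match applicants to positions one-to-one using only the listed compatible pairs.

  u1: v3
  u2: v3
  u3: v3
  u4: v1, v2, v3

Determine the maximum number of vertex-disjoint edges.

2

Unit-capacity flow: source→left, listed edges, right→sink; max matching = max flow.
Augmenting path u1→v3 (+1); matched 1.
Augmenting path u4→v1 (+1); matched 2.
No augmenting path remains; maximum matching = 2.
König certificate: {u4, v3} is a vertex cover of size 2 (every listed pair touches it), so no matching can be larger.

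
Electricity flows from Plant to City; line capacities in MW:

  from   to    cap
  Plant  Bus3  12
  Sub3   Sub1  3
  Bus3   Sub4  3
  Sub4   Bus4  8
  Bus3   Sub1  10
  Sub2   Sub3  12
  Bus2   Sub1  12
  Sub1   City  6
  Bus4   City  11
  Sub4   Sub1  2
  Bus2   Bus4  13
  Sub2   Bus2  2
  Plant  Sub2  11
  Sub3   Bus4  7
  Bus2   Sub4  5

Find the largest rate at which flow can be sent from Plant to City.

17

Augment Plant→Bus3→Sub1→City: bottleneck 6, flow now 6.
Augment Plant→Bus3→Sub4→Bus4→City: bottleneck 3, flow now 9.
Augment Plant→Sub2→Bus2→Bus4→City: bottleneck 2, flow now 11.
Augment Plant→Sub2→Sub3→Bus4→City: bottleneck 6, flow now 17.
No augmenting path remains; maximum flow = 17.
In the residual graph, reachable from Plant: {Plant, Bus3, Sub2, Sub4, Bus2, Sub3, Sub1, Bus4}.
Min-cut edges: Sub1→City (6), Bus4→City (11); capacity 6 + 11 = 17.
This cut is saturated, so no flow can exceed 17.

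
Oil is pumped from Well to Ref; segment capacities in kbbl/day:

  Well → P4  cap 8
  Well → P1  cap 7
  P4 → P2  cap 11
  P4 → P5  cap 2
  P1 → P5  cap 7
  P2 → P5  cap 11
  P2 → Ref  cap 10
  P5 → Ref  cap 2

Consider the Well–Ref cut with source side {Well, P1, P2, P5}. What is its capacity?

Edges leaving {Well, P1, P2, P5}: Well→P4 (8), P2→Ref (10), P5→Ref (2).
Cut capacity = 8 + 10 + 2 = 20.

20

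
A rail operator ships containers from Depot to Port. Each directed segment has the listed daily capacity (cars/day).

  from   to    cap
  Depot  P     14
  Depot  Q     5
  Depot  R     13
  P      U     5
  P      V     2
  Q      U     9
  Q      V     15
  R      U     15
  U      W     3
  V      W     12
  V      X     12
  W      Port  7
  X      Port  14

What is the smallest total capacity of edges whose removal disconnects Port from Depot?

Augment Depot→P→U→W→Port: bottleneck 3, flow now 3.
Augment Depot→P→V→W→Port: bottleneck 2, flow now 5.
Augment Depot→Q→V→W→Port: bottleneck 2, flow now 7.
Augment Depot→Q→V→X→Port: bottleneck 3, flow now 10.
No augmenting path remains; maximum flow = 10.
By max-flow min-cut, the minimum cut capacity equals the max flow.
In the residual graph, reachable from Depot: {Depot, P, R, U}.
Min-cut edges: Depot→Q (5), P→V (2), U→W (3); capacity 5 + 2 + 3 = 10.

10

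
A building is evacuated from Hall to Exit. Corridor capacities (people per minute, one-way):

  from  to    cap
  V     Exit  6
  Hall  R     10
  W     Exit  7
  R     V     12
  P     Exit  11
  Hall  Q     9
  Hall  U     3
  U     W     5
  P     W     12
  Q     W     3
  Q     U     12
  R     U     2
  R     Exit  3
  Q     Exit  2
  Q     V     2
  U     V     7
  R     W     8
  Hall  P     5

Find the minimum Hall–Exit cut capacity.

Augment Hall→P→Exit: bottleneck 5, flow now 5.
Augment Hall→Q→Exit: bottleneck 2, flow now 7.
Augment Hall→R→Exit: bottleneck 3, flow now 10.
Augment Hall→Q→V→Exit: bottleneck 2, flow now 12.
Augment Hall→Q→W→Exit: bottleneck 3, flow now 15.
Augment Hall→R→V→Exit: bottleneck 4, flow now 19.
Augment Hall→R→W→Exit: bottleneck 3, flow now 22.
Augment Hall→U→W→Exit: bottleneck 1, flow now 23.
No augmenting path remains; maximum flow = 23.
By max-flow min-cut, the minimum cut capacity equals the max flow.
In the residual graph, reachable from Hall: {Hall, Q, R, U, V, W}.
Min-cut edges: Hall→P (5), Q→Exit (2), R→Exit (3), V→Exit (6), W→Exit (7); capacity 5 + 2 + 3 + 6 + 7 = 23.

23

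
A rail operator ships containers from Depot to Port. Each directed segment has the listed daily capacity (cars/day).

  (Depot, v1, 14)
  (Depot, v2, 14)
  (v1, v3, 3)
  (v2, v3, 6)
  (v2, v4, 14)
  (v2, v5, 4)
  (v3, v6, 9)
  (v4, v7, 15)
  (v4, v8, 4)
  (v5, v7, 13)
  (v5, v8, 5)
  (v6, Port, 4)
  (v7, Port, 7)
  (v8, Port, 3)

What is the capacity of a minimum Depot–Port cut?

14

Augment Depot→v1→v3→v6→Port: bottleneck 3, flow now 3.
Augment Depot→v2→v3→v6→Port: bottleneck 1, flow now 4.
Augment Depot→v2→v4→v7→Port: bottleneck 7, flow now 11.
Augment Depot→v2→v4→v8→Port: bottleneck 3, flow now 14.
No augmenting path remains; maximum flow = 14.
By max-flow min-cut, the minimum cut capacity equals the max flow.
In the residual graph, reachable from Depot: {Depot, v1, v2, v3, v4, v5, v6, v7, v8}.
Min-cut edges: v6→Port (4), v7→Port (7), v8→Port (3); capacity 4 + 7 + 3 = 14.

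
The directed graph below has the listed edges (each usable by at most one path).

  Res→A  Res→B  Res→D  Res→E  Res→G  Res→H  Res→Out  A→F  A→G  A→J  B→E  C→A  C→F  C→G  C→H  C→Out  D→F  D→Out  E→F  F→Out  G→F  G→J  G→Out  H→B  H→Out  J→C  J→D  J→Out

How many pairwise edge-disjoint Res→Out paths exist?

6

Assign every edge capacity 1; by Menger, the answer equals the max flow.
Augment Res→Out (+1); total 1.
Augment Res→D→Out (+1); total 2.
Augment Res→G→Out (+1); total 3.
Augment Res→H→Out (+1); total 4.
Augment Res→A→F→Out (+1); total 5.
Augment Res→E→F→A→J→Out (+1); total 6. (traverses A→F backwards in the residual graph, cancelling flow on it)
After the cancellation the 6 edge-disjoint paths are: Res→A→J→Out; Res→D→Out; Res→E→F→Out; Res→G→Out; Res→H→Out; Res→Out.
No residual Res→Out path; max flow = 6.
Certifying cut of size 6: {E→F, Res→A, Res→D, Res→G, Res→H, Res→Out}.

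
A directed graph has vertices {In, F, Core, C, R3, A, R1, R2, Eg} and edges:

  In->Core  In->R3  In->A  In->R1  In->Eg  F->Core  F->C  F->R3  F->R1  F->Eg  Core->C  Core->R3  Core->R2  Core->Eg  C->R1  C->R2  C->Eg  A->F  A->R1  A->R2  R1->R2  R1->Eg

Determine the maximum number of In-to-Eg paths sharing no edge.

Assign every edge capacity 1; by Menger, the answer equals the max flow.
Path In→Eg (+1); total 1.
Path In→Core→Eg (+1); total 2.
Path In→R1→Eg (+1); total 3.
Path In→A→F→Eg (+1); total 4.
No residual In→Eg path; max flow = 4.
Certifying cut of size 4: {In→A, In→Core, In→Eg, In→R1}.

4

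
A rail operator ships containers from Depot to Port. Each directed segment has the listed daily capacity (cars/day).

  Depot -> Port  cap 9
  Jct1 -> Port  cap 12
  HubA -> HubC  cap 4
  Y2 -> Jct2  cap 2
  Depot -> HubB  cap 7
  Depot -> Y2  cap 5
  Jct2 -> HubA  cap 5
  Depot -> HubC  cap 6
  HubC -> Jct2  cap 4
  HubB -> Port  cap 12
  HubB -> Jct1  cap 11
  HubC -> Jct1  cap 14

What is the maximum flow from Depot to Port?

24

Augment Depot→Port: bottleneck 9, flow now 9.
Augment Depot→HubB→Port: bottleneck 7, flow now 16.
Augment Depot→HubC→Jct1→Port: bottleneck 6, flow now 22.
Augment Depot→Y2→Jct2→HubA→HubC→Jct1→Port: bottleneck 2, flow now 24.
No augmenting path remains; maximum flow = 24.
In the residual graph, reachable from Depot: {Depot, Y2}.
Min-cut edges: Depot→HubB (7), Depot→HubC (6), Depot→Port (9), Y2→Jct2 (2); capacity 7 + 6 + 9 + 2 = 24.
This cut is saturated, so no flow can exceed 24.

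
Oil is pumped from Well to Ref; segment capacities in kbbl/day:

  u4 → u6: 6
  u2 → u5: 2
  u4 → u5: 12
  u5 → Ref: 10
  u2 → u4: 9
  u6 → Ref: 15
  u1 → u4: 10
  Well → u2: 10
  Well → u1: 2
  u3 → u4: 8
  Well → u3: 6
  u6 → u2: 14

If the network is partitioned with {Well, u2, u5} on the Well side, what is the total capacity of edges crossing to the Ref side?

27

Edges leaving {Well, u2, u5}: Well→u1 (2), Well→u3 (6), u2→u4 (9), u5→Ref (10).
Cut capacity = 2 + 6 + 9 + 10 = 27.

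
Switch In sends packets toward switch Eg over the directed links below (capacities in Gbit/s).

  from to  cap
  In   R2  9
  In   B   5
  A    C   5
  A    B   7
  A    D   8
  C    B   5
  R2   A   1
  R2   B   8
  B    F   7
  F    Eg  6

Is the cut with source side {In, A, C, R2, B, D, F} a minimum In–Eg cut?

Yes — it is a minimum cut (capacity 6).

Given cut capacity: 6 = 6.
Augment In→B→F→Eg: bottleneck 5, flow now 5.
Augment In→R2→B→F→Eg: bottleneck 1, flow now 6.
No augmenting path remains; maximum flow = 6.
Cut capacity 6 equals the max flow, so it is a minimum cut.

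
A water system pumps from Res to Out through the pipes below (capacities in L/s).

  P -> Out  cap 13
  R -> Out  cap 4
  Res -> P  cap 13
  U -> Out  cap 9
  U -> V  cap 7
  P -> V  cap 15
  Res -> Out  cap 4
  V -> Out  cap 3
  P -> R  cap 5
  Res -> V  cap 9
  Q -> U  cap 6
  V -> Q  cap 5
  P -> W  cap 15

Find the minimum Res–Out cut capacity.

25

Augment Res→Out: bottleneck 4, flow now 4.
Augment Res→P→Out: bottleneck 13, flow now 17.
Augment Res→V→Out: bottleneck 3, flow now 20.
Augment Res→V→Q→U→Out: bottleneck 5, flow now 25.
No augmenting path remains; maximum flow = 25.
By max-flow min-cut, the minimum cut capacity equals the max flow.
In the residual graph, reachable from Res: {Res, V}.
Min-cut edges: Res→P (13), Res→Out (4), V→Q (5), V→Out (3); capacity 13 + 4 + 5 + 3 = 25.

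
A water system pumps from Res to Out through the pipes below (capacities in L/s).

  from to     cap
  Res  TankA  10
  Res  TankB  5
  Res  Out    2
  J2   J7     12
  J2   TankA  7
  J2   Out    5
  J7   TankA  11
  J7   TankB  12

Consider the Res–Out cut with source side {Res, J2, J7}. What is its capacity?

Edges leaving {Res, J2, J7}: Res→TankA (10), Res→TankB (5), Res→Out (2), J2→TankA (7), J2→Out (5), J7→TankA (11), J7→TankB (12).
Cut capacity = 10 + 5 + 2 + 7 + 5 + 11 + 12 = 52.

52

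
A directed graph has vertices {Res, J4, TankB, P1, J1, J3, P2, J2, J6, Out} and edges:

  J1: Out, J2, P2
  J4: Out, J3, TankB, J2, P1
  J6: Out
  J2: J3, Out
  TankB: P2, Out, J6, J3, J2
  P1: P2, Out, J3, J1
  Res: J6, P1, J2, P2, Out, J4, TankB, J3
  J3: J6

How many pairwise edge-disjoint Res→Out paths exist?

Assign every edge capacity 1; by Menger, the answer equals the max flow.
Path Res→Out (+1); total 1.
Path Res→J4→Out (+1); total 2.
Path Res→TankB→Out (+1); total 3.
Path Res→P1→Out (+1); total 4.
Path Res→J2→Out (+1); total 5.
Path Res→J6→Out (+1); total 6.
No residual Res→Out path; max flow = 6.
Certifying cut of size 6: {J6→Out, Res→J2, Res→J4, Res→Out, Res→P1, Res→TankB}.

6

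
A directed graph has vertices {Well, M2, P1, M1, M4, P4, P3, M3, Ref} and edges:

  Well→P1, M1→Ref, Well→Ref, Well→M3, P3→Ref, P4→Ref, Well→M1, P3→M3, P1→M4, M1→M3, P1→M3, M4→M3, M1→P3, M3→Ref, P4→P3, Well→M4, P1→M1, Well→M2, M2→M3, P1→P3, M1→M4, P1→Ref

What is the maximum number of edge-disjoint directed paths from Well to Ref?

4

Assign every edge capacity 1; by Menger, the answer equals the max flow.
Path Well→Ref (+1); total 1.
Path Well→P1→Ref (+1); total 2.
Path Well→M1→Ref (+1); total 3.
Path Well→M3→Ref (+1); total 4.
No residual Well→Ref path; max flow = 4.
Certifying cut of size 4: {M3→Ref, Well→M1, Well→P1, Well→Ref}.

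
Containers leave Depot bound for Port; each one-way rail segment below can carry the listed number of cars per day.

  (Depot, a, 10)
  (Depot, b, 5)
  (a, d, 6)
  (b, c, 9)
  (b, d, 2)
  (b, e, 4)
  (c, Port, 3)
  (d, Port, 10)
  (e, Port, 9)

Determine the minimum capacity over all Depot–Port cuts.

11

Augment Depot→a→d→Port: bottleneck 6, flow now 6.
Augment Depot→b→c→Port: bottleneck 3, flow now 9.
Augment Depot→b→d→Port: bottleneck 2, flow now 11.
No augmenting path remains; maximum flow = 11.
By max-flow min-cut, the minimum cut capacity equals the max flow.
In the residual graph, reachable from Depot: {Depot, a}.
Min-cut edges: Depot→b (5), a→d (6); capacity 5 + 6 = 11.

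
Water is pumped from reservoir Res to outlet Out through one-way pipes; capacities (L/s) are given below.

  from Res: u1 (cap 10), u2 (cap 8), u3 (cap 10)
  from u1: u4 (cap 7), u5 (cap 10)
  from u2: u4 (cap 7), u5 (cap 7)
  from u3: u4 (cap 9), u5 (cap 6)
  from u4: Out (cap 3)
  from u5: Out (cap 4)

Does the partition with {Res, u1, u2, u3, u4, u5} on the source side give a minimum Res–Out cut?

Given cut capacity: 3 + 4 = 7.
Augment Res→u1→u4→Out: bottleneck 3, flow now 3.
Augment Res→u1→u5→Out: bottleneck 4, flow now 7.
No augmenting path remains; maximum flow = 7.
Cut capacity 7 equals the max flow, so it is a minimum cut.

Yes — it is a minimum cut (capacity 7).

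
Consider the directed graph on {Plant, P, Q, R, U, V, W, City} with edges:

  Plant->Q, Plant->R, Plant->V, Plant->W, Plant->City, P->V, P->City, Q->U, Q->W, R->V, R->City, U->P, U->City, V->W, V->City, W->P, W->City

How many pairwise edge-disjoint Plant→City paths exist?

Assign every edge capacity 1; by Menger, the answer equals the max flow.
Path Plant→City (+1); total 1.
Path Plant→R→City (+1); total 2.
Path Plant→V→City (+1); total 3.
Path Plant→W→City (+1); total 4.
Path Plant→Q→U→City (+1); total 5.
No residual Plant→City path; max flow = 5.
Certifying cut of size 5: {Plant→City, Plant→Q, Plant→R, Plant→V, Plant→W}.

5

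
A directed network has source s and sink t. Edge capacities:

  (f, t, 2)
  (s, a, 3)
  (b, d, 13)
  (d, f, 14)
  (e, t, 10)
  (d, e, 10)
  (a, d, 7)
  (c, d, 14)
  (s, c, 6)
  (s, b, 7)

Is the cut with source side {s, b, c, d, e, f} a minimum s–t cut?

Given cut capacity: 3 + 10 + 2 = 15.
Augment s→a→d→e→t: bottleneck 3, flow now 3.
Augment s→b→d→e→t: bottleneck 7, flow now 10.
Augment s→c→d→f→t: bottleneck 2, flow now 12.
No augmenting path remains; maximum flow = 12.
In the residual graph, reachable from s: {s, a, b, c, d, f}.
Min-cut edges: d→e (10), f→t (2); capacity 10 + 2 = 12.
Cut capacity 15 exceeds the max flow 12, so it is not minimum.

No — its capacity is 15, but the minimum cut has capacity 12.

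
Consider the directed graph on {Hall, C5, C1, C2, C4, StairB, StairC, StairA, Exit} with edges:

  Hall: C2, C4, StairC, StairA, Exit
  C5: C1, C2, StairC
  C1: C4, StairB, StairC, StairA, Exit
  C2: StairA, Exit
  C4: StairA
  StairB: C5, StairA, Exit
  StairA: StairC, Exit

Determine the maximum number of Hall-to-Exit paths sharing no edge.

3

Assign every edge capacity 1; by Menger, the answer equals the max flow.
Path Hall→Exit (+1); total 1.
Path Hall→C2→Exit (+1); total 2.
Path Hall→StairA→Exit (+1); total 3.
No residual Hall→Exit path; max flow = 3.
Certifying cut of size 3: {Hall→C2, Hall→Exit, StairA→Exit}.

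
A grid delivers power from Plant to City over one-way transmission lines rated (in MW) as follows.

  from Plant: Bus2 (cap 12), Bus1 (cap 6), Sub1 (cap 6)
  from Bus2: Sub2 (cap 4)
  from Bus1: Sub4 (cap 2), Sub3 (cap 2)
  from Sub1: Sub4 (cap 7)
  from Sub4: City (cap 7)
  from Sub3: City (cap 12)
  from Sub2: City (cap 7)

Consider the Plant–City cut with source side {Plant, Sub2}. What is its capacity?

Edges leaving {Plant, Sub2}: Plant→Bus2 (12), Plant→Bus1 (6), Plant→Sub1 (6), Sub2→City (7).
Cut capacity = 12 + 6 + 6 + 7 = 31.

31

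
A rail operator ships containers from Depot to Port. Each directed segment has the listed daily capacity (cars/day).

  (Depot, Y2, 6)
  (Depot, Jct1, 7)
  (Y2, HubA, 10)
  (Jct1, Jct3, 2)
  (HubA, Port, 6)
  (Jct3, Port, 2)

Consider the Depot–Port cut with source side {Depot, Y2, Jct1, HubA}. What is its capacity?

8

Edges leaving {Depot, Y2, Jct1, HubA}: Jct1→Jct3 (2), HubA→Port (6).
Cut capacity = 2 + 6 = 8.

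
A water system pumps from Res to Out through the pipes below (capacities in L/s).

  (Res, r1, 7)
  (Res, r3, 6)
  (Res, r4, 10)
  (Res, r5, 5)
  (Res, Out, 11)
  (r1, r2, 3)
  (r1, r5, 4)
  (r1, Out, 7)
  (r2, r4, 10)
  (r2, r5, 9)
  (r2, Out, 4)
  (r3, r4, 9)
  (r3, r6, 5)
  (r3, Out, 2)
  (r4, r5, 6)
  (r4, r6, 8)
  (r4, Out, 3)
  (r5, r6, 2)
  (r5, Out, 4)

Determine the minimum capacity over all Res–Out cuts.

27

Augment Res→Out: bottleneck 11, flow now 11.
Augment Res→r1→Out: bottleneck 7, flow now 18.
Augment Res→r3→Out: bottleneck 2, flow now 20.
Augment Res→r4→Out: bottleneck 3, flow now 23.
Augment Res→r5→Out: bottleneck 4, flow now 27.
No augmenting path remains; maximum flow = 27.
By max-flow min-cut, the minimum cut capacity equals the max flow.
In the residual graph, reachable from Res: {Res, r3, r4, r5, r6}.
Min-cut edges: Res→r1 (7), Res→Out (11), r3→Out (2), r4→Out (3), r5→Out (4); capacity 7 + 11 + 2 + 3 + 4 = 27.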